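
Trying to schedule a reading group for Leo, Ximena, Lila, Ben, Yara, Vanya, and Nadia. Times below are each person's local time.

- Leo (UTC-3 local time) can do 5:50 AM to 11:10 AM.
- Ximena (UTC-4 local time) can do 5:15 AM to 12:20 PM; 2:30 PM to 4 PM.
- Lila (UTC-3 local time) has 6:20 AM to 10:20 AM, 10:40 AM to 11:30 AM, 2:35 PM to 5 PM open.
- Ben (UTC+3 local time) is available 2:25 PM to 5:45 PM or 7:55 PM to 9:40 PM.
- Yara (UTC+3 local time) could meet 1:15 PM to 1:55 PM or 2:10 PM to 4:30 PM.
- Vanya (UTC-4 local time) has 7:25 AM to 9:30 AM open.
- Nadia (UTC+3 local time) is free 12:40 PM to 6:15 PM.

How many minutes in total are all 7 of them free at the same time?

115

Leo in UTC: 08:50-14:10 (add 3h to convert from UTC-3).
Ximena in UTC: 09:15-16:20, 18:30-20:00 (add 4h to convert from UTC-4).
Lila in UTC: 09:20-13:20, 13:40-14:30, 17:35-20:00 (add 3h to convert from UTC-3).
Ben in UTC: 11:25-14:45, 16:55-18:40 (subtract 3h to convert from UTC+3).
Yara in UTC: 10:15-10:55, 11:10-13:30 (subtract 3h to convert from UTC+3).
Vanya in UTC: 11:25-13:30 (add 4h to convert from UTC-4).
Nadia in UTC: 09:40-15:15 (subtract 3h to convert from UTC+3).
Leo ∩ Ximena: 09:15-14:10.
Leo ∩ Ximena ∩ Lila: 09:20-13:20, 13:40-14:10.
Leo ∩ Ximena ∩ Lila ∩ Ben: 11:25-13:20, 13:40-14:10.
Leo ∩ Ximena ∩ Lila ∩ Ben ∩ Yara: 11:25-13:20.
Leo ∩ Ximena ∩ Lila ∩ Ben ∩ Yara ∩ Vanya: 11:25-13:20.
Leo ∩ Ximena ∩ Lila ∩ Ben ∩ Yara ∩ Vanya ∩ Nadia: 11:25-13:20.
That's a single block of 115 minutes.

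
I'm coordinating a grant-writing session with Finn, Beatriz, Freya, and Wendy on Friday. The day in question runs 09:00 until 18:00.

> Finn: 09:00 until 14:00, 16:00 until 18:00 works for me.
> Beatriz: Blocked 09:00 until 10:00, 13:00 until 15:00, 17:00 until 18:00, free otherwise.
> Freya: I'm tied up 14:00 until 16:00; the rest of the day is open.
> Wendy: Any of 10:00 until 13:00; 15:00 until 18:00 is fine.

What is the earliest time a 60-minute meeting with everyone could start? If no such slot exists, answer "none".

Finn free: 09:00-14:00, 16:00-18:00.
Beatriz free: 10:00-13:00, 15:00-17:00 (invert busy blocks within the working day).
Freya free: 09:00-14:00, 16:00-18:00 (invert busy blocks within the working day).
Wendy free: 10:00-13:00, 15:00-18:00.
Finn ∩ Beatriz: 10:00-13:00, 16:00-17:00.
Finn ∩ Beatriz ∩ Freya: 10:00-13:00, 16:00-17:00.
Finn ∩ Beatriz ∩ Freya ∩ Wendy: 10:00-13:00, 16:00-17:00.
The first common window of at least 60 minutes is 10:00-13:00, so the earliest start is 10:00.

10:00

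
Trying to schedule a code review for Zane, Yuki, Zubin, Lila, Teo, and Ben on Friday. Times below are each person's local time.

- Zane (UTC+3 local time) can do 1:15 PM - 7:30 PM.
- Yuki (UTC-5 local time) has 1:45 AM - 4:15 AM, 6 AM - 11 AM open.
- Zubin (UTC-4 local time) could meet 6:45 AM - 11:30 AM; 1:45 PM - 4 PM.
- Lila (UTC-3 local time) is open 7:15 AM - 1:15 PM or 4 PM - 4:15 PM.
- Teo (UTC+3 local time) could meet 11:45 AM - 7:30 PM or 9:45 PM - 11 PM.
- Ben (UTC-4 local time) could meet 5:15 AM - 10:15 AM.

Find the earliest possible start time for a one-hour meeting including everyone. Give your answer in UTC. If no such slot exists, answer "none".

11:00

Zane in UTC: 10:15-16:30 (subtract 3h to convert from UTC+3).
Yuki in UTC: 06:45-09:15, 11:00-16:00 (add 5h to convert from UTC-5).
Zubin in UTC: 10:45-15:30, 17:45-20:00 (add 4h to convert from UTC-4).
Lila in UTC: 10:15-16:15, 19:00-19:15 (add 3h to convert from UTC-3).
Teo in UTC: 08:45-16:30, 18:45-20:00 (subtract 3h to convert from UTC+3).
Ben in UTC: 09:15-14:15 (add 4h to convert from UTC-4).
Zane ∩ Yuki: 11:00-16:00.
Zane ∩ Yuki ∩ Zubin: 11:00-15:30.
Zane ∩ Yuki ∩ Zubin ∩ Lila: 11:00-15:30.
Zane ∩ Yuki ∩ Zubin ∩ Lila ∩ Teo: 11:00-15:30.
Zane ∩ Yuki ∩ Zubin ∩ Lila ∩ Teo ∩ Ben: 11:00-14:15.
Those are the intersection windows.
The first common window of at least 60 minutes is 11:00-14:15, so the earliest start is 11:00.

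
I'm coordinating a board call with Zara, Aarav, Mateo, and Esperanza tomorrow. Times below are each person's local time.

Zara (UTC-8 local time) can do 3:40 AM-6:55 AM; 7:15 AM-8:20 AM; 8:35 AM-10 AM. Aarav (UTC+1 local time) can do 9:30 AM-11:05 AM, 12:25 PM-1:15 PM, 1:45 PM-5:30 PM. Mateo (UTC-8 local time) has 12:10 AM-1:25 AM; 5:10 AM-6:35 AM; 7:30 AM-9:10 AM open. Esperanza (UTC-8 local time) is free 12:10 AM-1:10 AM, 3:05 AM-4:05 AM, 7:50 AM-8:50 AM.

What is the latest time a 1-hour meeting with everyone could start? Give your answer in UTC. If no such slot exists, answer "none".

Zara in UTC: 11:40-14:55, 15:15-16:20, 16:35-18:00 (add 8h to convert from UTC-8).
Aarav in UTC: 08:30-10:05, 11:25-12:15, 12:45-16:30 (subtract 1h to convert from UTC+1).
Mateo in UTC: 08:10-09:25, 13:10-14:35, 15:30-17:10 (add 8h to convert from UTC-8).
Esperanza in UTC: 08:10-09:10, 11:05-12:05, 15:50-16:50 (add 8h to convert from UTC-8).
Zara ∩ Aarav: 11:40-12:15, 12:45-14:55, 15:15-16:20.
Zara ∩ Aarav ∩ Mateo: 13:10-14:35, 15:30-16:20.
Zara ∩ Aarav ∩ Mateo ∩ Esperanza: 15:50-16:20.
No common window is at least 60 minutes long.

none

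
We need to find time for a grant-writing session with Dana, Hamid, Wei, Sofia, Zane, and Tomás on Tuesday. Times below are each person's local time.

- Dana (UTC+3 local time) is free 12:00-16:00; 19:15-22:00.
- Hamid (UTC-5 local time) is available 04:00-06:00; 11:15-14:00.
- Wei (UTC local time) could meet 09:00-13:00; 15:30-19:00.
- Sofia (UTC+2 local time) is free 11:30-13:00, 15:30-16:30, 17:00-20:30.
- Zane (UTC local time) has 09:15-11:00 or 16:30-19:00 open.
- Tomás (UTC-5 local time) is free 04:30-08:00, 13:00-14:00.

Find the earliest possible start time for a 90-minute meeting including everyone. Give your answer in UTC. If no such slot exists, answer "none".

Dana in UTC: 09:00-13:00, 16:15-19:00 (subtract 3h to convert from UTC+3).
Hamid in UTC: 09:00-11:00, 16:15-19:00 (add 5h to convert from UTC-5).
Wei in UTC: 09:00-13:00, 15:30-19:00.
Sofia in UTC: 09:30-11:00, 13:30-14:30, 15:00-18:30 (subtract 2h to convert from UTC+2).
Zane in UTC: 09:15-11:00, 16:30-19:00.
Tomás in UTC: 09:30-13:00, 18:00-19:00 (add 5h to convert from UTC-5).
Dana ∩ Hamid: 09:00-11:00, 16:15-19:00.
Dana ∩ Hamid ∩ Wei: 09:00-11:00, 16:15-19:00.
Dana ∩ Hamid ∩ Wei ∩ Sofia: 09:30-11:00, 16:15-18:30.
Dana ∩ Hamid ∩ Wei ∩ Sofia ∩ Zane: 09:30-11:00, 16:30-18:30.
Dana ∩ Hamid ∩ Wei ∩ Sofia ∩ Zane ∩ Tomás: 09:30-11:00, 18:00-18:30.
The first common window of at least 90 minutes is 09:30-11:00, so the earliest start is 09:30.

09:30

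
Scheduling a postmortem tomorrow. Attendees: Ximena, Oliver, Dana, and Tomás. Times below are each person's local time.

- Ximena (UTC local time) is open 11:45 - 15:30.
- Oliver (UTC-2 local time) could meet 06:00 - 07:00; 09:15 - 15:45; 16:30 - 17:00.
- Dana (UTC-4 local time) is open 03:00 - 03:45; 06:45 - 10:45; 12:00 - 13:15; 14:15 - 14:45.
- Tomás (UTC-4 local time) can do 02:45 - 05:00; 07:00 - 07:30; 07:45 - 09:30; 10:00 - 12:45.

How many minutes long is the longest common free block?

Ximena in UTC: 11:45-15:30.
Oliver in UTC: 08:00-09:00, 11:15-17:45, 18:30-19:00 (add 2h to convert from UTC-2).
Dana in UTC: 07:00-07:45, 10:45-14:45, 16:00-17:15, 18:15-18:45 (add 4h to convert from UTC-4).
Tomás in UTC: 06:45-09:00, 11:00-11:30, 11:45-13:30, 14:00-16:45 (add 4h to convert from UTC-4).
Ximena ∩ Oliver: 11:45-15:30.
Ximena ∩ Oliver ∩ Dana: 11:45-14:45.
Ximena ∩ Oliver ∩ Dana ∩ Tomás: 11:45-13:30, 14:00-14:45.
The longest is 11:45-13:30 at 105 minutes.

105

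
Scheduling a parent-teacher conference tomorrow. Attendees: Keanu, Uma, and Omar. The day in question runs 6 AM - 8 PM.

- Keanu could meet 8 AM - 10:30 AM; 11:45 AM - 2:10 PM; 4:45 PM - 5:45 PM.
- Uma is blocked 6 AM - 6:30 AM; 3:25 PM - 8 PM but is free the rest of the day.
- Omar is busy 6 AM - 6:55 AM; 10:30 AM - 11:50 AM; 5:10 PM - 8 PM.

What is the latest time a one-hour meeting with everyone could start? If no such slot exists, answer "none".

Keanu free: 08:00-10:30, 11:45-14:10, 16:45-17:45.
Uma free: 06:30-15:25 (invert busy blocks within the working day).
Omar free: 06:55-10:30, 11:50-17:10 (invert busy blocks within the working day).
Keanu ∩ Uma: 08:00-10:30, 11:45-14:10.
Keanu ∩ Uma ∩ Omar: 08:00-10:30, 11:50-14:10.
The last common window of at least 60 minutes is 11:50-14:10; a 60-minute meeting can start as late as 13:10 and still end by 14:10.

13:10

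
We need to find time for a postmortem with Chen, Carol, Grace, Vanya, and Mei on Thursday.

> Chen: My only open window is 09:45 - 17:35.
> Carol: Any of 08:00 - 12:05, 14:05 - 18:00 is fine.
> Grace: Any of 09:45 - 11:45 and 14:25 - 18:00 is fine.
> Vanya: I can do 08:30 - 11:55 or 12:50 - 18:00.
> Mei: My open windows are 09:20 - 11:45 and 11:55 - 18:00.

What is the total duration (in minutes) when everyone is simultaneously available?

310

Chen ∩ Carol: 09:45-12:05, 14:05-17:35.
Chen ∩ Carol ∩ Grace: 09:45-11:45, 14:25-17:35.
Chen ∩ Carol ∩ Grace ∩ Vanya: 09:45-11:45, 14:25-17:35.
Chen ∩ Carol ∩ Grace ∩ Vanya ∩ Mei: 09:45-11:45, 14:25-17:35.
So the common availability across everyone is 09:45-11:45, 14:25-17:35.
Summing the common windows: 120 + 190 = 310 minutes.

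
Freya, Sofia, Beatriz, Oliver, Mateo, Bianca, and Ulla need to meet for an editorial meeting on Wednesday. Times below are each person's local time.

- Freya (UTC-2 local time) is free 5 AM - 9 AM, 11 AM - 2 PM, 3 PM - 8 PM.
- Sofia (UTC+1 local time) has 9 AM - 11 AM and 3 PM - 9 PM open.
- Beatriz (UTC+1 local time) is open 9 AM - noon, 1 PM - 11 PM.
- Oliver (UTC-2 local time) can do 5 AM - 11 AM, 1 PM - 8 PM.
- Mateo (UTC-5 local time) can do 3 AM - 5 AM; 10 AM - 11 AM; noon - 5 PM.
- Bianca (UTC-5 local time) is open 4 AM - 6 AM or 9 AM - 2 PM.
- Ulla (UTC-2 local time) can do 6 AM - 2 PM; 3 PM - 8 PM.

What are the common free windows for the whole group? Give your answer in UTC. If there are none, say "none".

Freya in UTC: 07:00-11:00, 13:00-16:00, 17:00-22:00 (add 2h to convert from UTC-2).
Sofia in UTC: 08:00-10:00, 14:00-20:00 (subtract 1h to convert from UTC+1).
Beatriz in UTC: 08:00-11:00, 12:00-22:00 (subtract 1h to convert from UTC+1).
Oliver in UTC: 07:00-13:00, 15:00-22:00 (add 2h to convert from UTC-2).
Mateo in UTC: 08:00-10:00, 15:00-16:00, 17:00-22:00 (add 5h to convert from UTC-5).
Bianca in UTC: 09:00-11:00, 14:00-19:00 (add 5h to convert from UTC-5).
Ulla in UTC: 08:00-16:00, 17:00-22:00 (add 2h to convert from UTC-2).
Freya ∩ Sofia: 08:00-10:00, 14:00-16:00, 17:00-20:00.
Freya ∩ Sofia ∩ Beatriz: 08:00-10:00, 14:00-16:00, 17:00-20:00.
Freya ∩ Sofia ∩ Beatriz ∩ Oliver: 08:00-10:00, 15:00-16:00, 17:00-20:00.
Freya ∩ Sofia ∩ Beatriz ∩ Oliver ∩ Mateo: 08:00-10:00, 15:00-16:00, 17:00-20:00.
Freya ∩ Sofia ∩ Beatriz ∩ Oliver ∩ Mateo ∩ Bianca: 09:00-10:00, 15:00-16:00, 17:00-19:00.
Freya ∩ Sofia ∩ Beatriz ∩ Oliver ∩ Mateo ∩ Bianca ∩ Ulla: 09:00-10:00, 15:00-16:00, 17:00-19:00.

09:00-10:00, 15:00-16:00, 17:00-19:00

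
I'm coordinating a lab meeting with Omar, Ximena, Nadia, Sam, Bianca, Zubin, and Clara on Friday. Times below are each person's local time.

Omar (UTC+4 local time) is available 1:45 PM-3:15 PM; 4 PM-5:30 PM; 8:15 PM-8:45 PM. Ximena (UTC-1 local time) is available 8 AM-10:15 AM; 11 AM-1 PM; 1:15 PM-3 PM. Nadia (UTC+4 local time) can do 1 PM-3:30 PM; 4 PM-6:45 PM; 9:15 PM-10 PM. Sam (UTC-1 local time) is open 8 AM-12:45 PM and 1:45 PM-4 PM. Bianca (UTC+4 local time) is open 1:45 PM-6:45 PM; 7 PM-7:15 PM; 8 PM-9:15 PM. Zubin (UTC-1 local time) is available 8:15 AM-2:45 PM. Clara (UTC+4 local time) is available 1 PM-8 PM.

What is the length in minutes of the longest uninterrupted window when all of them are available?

Omar in UTC: 09:45-11:15, 12:00-13:30, 16:15-16:45 (subtract 4h to convert from UTC+4).
Ximena in UTC: 09:00-11:15, 12:00-14:00, 14:15-16:00 (add 1h to convert from UTC-1).
Nadia in UTC: 09:00-11:30, 12:00-14:45, 17:15-18:00 (subtract 4h to convert from UTC+4).
Sam in UTC: 09:00-13:45, 14:45-17:00 (add 1h to convert from UTC-1).
Bianca in UTC: 09:45-14:45, 15:00-15:15, 16:00-17:15 (subtract 4h to convert from UTC+4).
Zubin in UTC: 09:15-15:45 (add 1h to convert from UTC-1).
Clara in UTC: 09:00-16:00 (subtract 4h to convert from UTC+4).
Omar ∩ Ximena: 09:45-11:15, 12:00-13:30.
Omar ∩ Ximena ∩ Nadia: 09:45-11:15, 12:00-13:30.
Omar ∩ Ximena ∩ Nadia ∩ Sam: 09:45-11:15, 12:00-13:30.
Omar ∩ Ximena ∩ Nadia ∩ Sam ∩ Bianca: 09:45-11:15, 12:00-13:30.
Omar ∩ Ximena ∩ Nadia ∩ Sam ∩ Bianca ∩ Zubin: 09:45-11:15, 12:00-13:30.
Omar ∩ Ximena ∩ Nadia ∩ Sam ∩ Bianca ∩ Zubin ∩ Clara: 09:45-11:15, 12:00-13:30.
So the common availability across everyone is 09:45-11:15, 12:00-13:30.
The longest is 09:45-11:15 at 90 minutes.

90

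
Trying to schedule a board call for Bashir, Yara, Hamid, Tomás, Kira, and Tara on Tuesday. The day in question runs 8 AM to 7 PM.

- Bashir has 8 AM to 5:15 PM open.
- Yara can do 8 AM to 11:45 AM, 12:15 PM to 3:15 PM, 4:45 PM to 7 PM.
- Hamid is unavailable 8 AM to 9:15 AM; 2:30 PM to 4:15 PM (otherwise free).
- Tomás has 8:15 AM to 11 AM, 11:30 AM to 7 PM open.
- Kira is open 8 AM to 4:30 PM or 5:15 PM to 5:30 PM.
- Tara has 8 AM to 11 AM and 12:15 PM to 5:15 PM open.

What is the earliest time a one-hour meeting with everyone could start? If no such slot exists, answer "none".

09:15

Bashir free: 08:00-17:15.
Yara free: 08:00-11:45, 12:15-15:15, 16:45-19:00.
Hamid free: 09:15-14:30, 16:15-19:00 (invert busy blocks within the working day).
Tomás free: 08:15-11:00, 11:30-19:00.
Kira free: 08:00-16:30, 17:15-17:30.
Tara free: 08:00-11:00, 12:15-17:15.
Bashir ∩ Yara: 08:00-11:45, 12:15-15:15, 16:45-17:15.
Bashir ∩ Yara ∩ Hamid: 09:15-11:45, 12:15-14:30, 16:45-17:15.
Bashir ∩ Yara ∩ Hamid ∩ Tomás: 09:15-11:00, 11:30-11:45, 12:15-14:30, 16:45-17:15.
Bashir ∩ Yara ∩ Hamid ∩ Tomás ∩ Kira: 09:15-11:00, 11:30-11:45, 12:15-14:30.
Bashir ∩ Yara ∩ Hamid ∩ Tomás ∩ Kira ∩ Tara: 09:15-11:00, 12:15-14:30.
So the common availability across everyone is 09:15-11:00, 12:15-14:30.
The first common window of at least 60 minutes is 09:15-11:00, so the earliest start is 09:15.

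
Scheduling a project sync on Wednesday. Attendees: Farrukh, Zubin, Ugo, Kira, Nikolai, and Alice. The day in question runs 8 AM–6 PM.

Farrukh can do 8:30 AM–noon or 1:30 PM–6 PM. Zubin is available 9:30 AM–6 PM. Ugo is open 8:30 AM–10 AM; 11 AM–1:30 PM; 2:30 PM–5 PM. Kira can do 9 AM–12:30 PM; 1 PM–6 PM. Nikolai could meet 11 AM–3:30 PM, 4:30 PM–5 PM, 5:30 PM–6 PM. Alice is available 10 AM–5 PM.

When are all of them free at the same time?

11:00-12:00, 14:30-15:30, 16:30-17:00

Farrukh ∩ Zubin: 09:30-12:00, 13:30-18:00.
Farrukh ∩ Zubin ∩ Ugo: 09:30-10:00, 11:00-12:00, 14:30-17:00.
Farrukh ∩ Zubin ∩ Ugo ∩ Kira: 09:30-10:00, 11:00-12:00, 14:30-17:00.
Farrukh ∩ Zubin ∩ Ugo ∩ Kira ∩ Nikolai: 11:00-12:00, 14:30-15:30, 16:30-17:00.
Farrukh ∩ Zubin ∩ Ugo ∩ Kira ∩ Nikolai ∩ Alice: 11:00-12:00, 14:30-15:30, 16:30-17:00.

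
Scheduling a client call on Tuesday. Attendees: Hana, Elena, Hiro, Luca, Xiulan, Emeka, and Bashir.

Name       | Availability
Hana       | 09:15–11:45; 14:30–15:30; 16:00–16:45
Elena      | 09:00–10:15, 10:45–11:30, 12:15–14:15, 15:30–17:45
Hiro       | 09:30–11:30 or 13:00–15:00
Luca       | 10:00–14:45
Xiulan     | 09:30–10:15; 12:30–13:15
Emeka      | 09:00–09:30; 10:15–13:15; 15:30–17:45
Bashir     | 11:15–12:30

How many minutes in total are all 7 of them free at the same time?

Hana ∩ Elena: 09:15-10:15, 10:45-11:30, 16:00-16:45.
Hana ∩ Elena ∩ Hiro: 09:30-10:15, 10:45-11:30.
Hana ∩ Elena ∩ Hiro ∩ Luca: 10:00-10:15, 10:45-11:30.
Hana ∩ Elena ∩ Hiro ∩ Luca ∩ Xiulan: 10:00-10:15.
Hana ∩ Elena ∩ Hiro ∩ Luca ∩ Xiulan ∩ Emeka: ∅.
Hana ∩ Elena ∩ Hiro ∩ Luca ∩ Xiulan ∩ Emeka ∩ Bashir: ∅.
There is no time when everyone is free.
There is no common window, so the total is 0 minutes.

0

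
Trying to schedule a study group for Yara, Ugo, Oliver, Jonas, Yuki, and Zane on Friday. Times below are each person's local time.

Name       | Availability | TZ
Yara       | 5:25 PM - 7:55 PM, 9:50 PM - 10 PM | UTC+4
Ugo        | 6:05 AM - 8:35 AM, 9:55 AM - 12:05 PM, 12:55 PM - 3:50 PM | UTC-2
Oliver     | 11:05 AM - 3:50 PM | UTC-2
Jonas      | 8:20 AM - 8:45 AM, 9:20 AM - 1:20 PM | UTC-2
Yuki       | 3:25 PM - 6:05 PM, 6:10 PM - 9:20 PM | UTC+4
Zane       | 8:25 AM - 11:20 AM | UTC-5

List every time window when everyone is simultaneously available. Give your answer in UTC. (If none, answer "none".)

Yara in UTC: 13:25-15:55, 17:50-18:00 (subtract 4h to convert from UTC+4).
Ugo in UTC: 08:05-10:35, 11:55-14:05, 14:55-17:50 (add 2h to convert from UTC-2).
Oliver in UTC: 13:05-17:50 (add 2h to convert from UTC-2).
Jonas in UTC: 10:20-10:45, 11:20-15:20 (add 2h to convert from UTC-2).
Yuki in UTC: 11:25-14:05, 14:10-17:20 (subtract 4h to convert from UTC+4).
Zane in UTC: 13:25-16:20 (add 5h to convert from UTC-5).
Yara ∩ Ugo: 13:25-14:05, 14:55-15:55.
Yara ∩ Ugo ∩ Oliver: 13:25-14:05, 14:55-15:55.
Yara ∩ Ugo ∩ Oliver ∩ Jonas: 13:25-14:05, 14:55-15:20.
Yara ∩ Ugo ∩ Oliver ∩ Jonas ∩ Yuki: 13:25-14:05, 14:55-15:20.
Yara ∩ Ugo ∩ Oliver ∩ Jonas ∩ Yuki ∩ Zane: 13:25-14:05, 14:55-15:20.

13:25-14:05, 14:55-15:20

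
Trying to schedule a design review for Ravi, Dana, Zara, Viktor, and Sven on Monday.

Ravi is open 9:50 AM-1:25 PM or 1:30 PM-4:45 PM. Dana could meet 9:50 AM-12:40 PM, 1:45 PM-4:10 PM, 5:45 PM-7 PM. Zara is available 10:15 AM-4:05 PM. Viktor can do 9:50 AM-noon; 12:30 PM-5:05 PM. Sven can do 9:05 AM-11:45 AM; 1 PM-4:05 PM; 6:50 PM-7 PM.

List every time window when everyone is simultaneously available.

Ravi ∩ Dana: 09:50-12:40, 13:45-16:10.
Ravi ∩ Dana ∩ Zara: 10:15-12:40, 13:45-16:05.
Ravi ∩ Dana ∩ Zara ∩ Viktor: 10:15-12:00, 12:30-12:40, 13:45-16:05.
Ravi ∩ Dana ∩ Zara ∩ Viktor ∩ Sven: 10:15-11:45, 13:45-16:05.

10:15-11:45, 13:45-16:05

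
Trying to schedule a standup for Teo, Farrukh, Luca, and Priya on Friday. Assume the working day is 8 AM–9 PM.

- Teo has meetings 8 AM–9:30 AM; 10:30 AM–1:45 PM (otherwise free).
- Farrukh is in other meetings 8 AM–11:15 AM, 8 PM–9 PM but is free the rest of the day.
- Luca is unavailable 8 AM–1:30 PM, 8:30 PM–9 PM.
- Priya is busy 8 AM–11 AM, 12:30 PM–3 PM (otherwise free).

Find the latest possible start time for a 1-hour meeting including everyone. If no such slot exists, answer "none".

Teo free: 09:30-10:30, 13:45-21:00 (invert busy blocks within the working day).
Farrukh free: 11:15-20:00 (invert busy blocks within the working day).
Luca free: 13:30-20:30 (invert busy blocks within the working day).
Priya free: 11:00-12:30, 15:00-21:00 (invert busy blocks within the working day).
Teo ∩ Farrukh: 13:45-20:00.
Teo ∩ Farrukh ∩ Luca: 13:45-20:00.
Teo ∩ Farrukh ∩ Luca ∩ Priya: 15:00-20:00.
The last common window of at least 60 minutes is 15:00-20:00; a 60-minute meeting can start as late as 19:00 and still end by 20:00.

19:00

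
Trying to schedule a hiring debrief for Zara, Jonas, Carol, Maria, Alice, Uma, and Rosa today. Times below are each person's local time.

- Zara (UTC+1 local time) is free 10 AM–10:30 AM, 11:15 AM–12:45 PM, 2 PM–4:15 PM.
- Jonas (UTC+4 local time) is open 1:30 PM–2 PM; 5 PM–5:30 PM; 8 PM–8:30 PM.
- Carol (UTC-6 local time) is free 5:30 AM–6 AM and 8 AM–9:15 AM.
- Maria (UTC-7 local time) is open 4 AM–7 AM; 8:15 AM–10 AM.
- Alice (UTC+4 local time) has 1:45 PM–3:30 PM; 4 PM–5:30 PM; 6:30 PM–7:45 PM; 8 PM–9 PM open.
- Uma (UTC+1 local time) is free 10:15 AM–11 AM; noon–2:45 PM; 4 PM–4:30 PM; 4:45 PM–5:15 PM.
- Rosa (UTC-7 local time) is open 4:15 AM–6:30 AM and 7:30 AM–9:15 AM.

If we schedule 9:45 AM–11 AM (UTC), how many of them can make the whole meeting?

1

Zara in UTC: 09:00-09:30, 10:15-11:45, 13:00-15:15 (subtract 1h to convert from UTC+1).
Jonas in UTC: 09:30-10:00, 13:00-13:30, 16:00-16:30 (subtract 4h to convert from UTC+4).
Carol in UTC: 11:30-12:00, 14:00-15:15 (add 6h to convert from UTC-6).
Maria in UTC: 11:00-14:00, 15:15-17:00 (add 7h to convert from UTC-7).
Alice in UTC: 09:45-11:30, 12:00-13:30, 14:30-15:45, 16:00-17:00 (subtract 4h to convert from UTC+4).
Uma in UTC: 09:15-10:00, 11:00-13:45, 15:00-15:30, 15:45-16:15 (subtract 1h to convert from UTC+1).
Rosa in UTC: 11:15-13:30, 14:30-16:15 (add 7h to convert from UTC-7).
Alice can make the full 09:45-11:00 slot — that's 1.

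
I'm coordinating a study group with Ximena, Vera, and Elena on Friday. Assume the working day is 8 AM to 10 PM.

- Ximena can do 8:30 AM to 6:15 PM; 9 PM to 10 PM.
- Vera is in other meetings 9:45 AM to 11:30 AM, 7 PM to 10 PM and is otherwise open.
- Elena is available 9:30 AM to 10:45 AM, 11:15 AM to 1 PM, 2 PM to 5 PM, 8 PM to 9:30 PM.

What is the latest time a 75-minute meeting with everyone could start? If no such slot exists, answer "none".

Ximena free: 08:30-18:15, 21:00-22:00.
Vera free: 08:00-09:45, 11:30-19:00 (invert busy blocks within the working day).
Elena free: 09:30-10:45, 11:15-13:00, 14:00-17:00, 20:00-21:30.
Ximena ∩ Vera: 08:30-09:45, 11:30-18:15.
Ximena ∩ Vera ∩ Elena: 09:30-09:45, 11:30-13:00, 14:00-17:00.
Those are the intersection windows.
The last common window of at least 75 minutes is 14:00-17:00; a 75-minute meeting can start as late as 15:45 and still end by 17:00.

15:45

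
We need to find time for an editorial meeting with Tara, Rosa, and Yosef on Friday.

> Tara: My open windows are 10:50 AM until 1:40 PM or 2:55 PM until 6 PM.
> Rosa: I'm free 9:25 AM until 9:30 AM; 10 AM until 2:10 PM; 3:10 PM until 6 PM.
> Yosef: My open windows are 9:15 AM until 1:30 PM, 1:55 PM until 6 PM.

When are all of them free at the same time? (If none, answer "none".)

Tara ∩ Rosa: 10:50-13:40, 15:10-18:00.
Tara ∩ Rosa ∩ Yosef: 10:50-13:30, 15:10-18:00.

10:50-13:30, 15:10-18:00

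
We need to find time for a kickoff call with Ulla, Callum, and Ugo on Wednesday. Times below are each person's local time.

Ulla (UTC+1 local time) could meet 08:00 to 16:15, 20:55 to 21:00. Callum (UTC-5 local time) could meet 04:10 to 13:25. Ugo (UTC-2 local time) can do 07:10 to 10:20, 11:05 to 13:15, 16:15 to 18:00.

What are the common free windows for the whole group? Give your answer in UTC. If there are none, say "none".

09:10-12:20, 13:05-15:15

Ulla in UTC: 07:00-15:15, 19:55-20:00 (subtract 1h to convert from UTC+1).
Callum in UTC: 09:10-18:25 (add 5h to convert from UTC-5).
Ugo in UTC: 09:10-12:20, 13:05-15:15, 18:15-20:00 (add 2h to convert from UTC-2).
Ulla ∩ Callum: 09:10-15:15.
Ulla ∩ Callum ∩ Ugo: 09:10-12:20, 13:05-15:15.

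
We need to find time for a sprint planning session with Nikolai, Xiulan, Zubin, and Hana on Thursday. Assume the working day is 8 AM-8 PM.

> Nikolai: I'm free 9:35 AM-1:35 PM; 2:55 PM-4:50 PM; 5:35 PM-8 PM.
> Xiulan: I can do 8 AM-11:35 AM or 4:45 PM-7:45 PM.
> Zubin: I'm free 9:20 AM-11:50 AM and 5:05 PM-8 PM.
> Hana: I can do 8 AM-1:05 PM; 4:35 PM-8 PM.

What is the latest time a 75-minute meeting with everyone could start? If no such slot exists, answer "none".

18:30

Nikolai ∩ Xiulan: 09:35-11:35, 16:45-16:50, 17:35-19:45.
Nikolai ∩ Xiulan ∩ Zubin: 09:35-11:35, 17:35-19:45.
Nikolai ∩ Xiulan ∩ Zubin ∩ Hana: 09:35-11:35, 17:35-19:45.
Those are the intersection windows.
The last common window of at least 75 minutes is 17:35-19:45; a 75-minute meeting can start as late as 18:30 and still end by 19:45.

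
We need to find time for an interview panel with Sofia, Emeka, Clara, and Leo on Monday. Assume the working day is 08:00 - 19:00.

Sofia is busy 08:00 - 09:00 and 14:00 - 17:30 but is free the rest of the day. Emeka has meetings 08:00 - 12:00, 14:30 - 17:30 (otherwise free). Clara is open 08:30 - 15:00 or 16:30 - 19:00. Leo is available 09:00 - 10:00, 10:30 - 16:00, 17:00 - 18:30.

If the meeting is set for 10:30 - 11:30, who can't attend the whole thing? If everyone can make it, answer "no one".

Emeka

Sofia free: 09:00-14:00, 17:30-19:00 (invert busy blocks within the working day).
Emeka free: 12:00-14:30, 17:30-19:00 (invert busy blocks within the working day).
Clara free: 08:30-15:00, 16:30-19:00.
Leo free: 09:00-10:00, 10:30-16:00, 17:00-18:30.
Sofia: free for 10:30-11:30. Emeka: not fully free for 10:30-11:30. Clara: free for 10:30-11:30. Leo: free for 10:30-11:30.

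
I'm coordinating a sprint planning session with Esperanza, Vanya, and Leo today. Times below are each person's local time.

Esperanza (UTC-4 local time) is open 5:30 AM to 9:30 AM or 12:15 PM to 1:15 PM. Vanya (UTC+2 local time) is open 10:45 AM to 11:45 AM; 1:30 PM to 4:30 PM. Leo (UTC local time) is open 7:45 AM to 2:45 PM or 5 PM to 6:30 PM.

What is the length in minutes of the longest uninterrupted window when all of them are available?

Esperanza in UTC: 09:30-13:30, 16:15-17:15 (add 4h to convert from UTC-4).
Vanya in UTC: 08:45-09:45, 11:30-14:30 (subtract 2h to convert from UTC+2).
Leo in UTC: 07:45-14:45, 17:00-18:30.
Esperanza ∩ Vanya: 09:30-09:45, 11:30-13:30.
Esperanza ∩ Vanya ∩ Leo: 09:30-09:45, 11:30-13:30.
So the common availability across everyone is 09:30-09:45, 11:30-13:30.
The longest is 11:30-13:30 at 120 minutes.

120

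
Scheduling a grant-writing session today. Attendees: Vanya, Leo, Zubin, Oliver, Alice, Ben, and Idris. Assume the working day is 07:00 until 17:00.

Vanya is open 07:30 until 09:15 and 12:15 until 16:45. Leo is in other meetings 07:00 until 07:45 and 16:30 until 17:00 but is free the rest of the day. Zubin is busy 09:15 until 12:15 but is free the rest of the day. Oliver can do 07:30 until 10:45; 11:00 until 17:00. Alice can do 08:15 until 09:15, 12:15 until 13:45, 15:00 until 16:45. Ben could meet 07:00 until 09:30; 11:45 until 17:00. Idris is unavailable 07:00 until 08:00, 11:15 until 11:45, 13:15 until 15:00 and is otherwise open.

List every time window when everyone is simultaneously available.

08:15-09:15, 12:15-13:15, 15:00-16:30

Vanya free: 07:30-09:15, 12:15-16:45.
Leo free: 07:45-16:30 (invert busy blocks within the working day).
Zubin free: 07:00-09:15, 12:15-17:00 (invert busy blocks within the working day).
Oliver free: 07:30-10:45, 11:00-17:00.
Alice free: 08:15-09:15, 12:15-13:45, 15:00-16:45.
Ben free: 07:00-09:30, 11:45-17:00.
Idris free: 08:00-11:15, 11:45-13:15, 15:00-17:00 (invert busy blocks within the working day).
Vanya ∩ Leo: 07:45-09:15, 12:15-16:30.
Vanya ∩ Leo ∩ Zubin: 07:45-09:15, 12:15-16:30.
Vanya ∩ Leo ∩ Zubin ∩ Oliver: 07:45-09:15, 12:15-16:30.
Vanya ∩ Leo ∩ Zubin ∩ Oliver ∩ Alice: 08:15-09:15, 12:15-13:45, 15:00-16:30.
Vanya ∩ Leo ∩ Zubin ∩ Oliver ∩ Alice ∩ Ben: 08:15-09:15, 12:15-13:45, 15:00-16:30.
Vanya ∩ Leo ∩ Zubin ∩ Oliver ∩ Alice ∩ Ben ∩ Idris: 08:15-09:15, 12:15-13:15, 15:00-16:30.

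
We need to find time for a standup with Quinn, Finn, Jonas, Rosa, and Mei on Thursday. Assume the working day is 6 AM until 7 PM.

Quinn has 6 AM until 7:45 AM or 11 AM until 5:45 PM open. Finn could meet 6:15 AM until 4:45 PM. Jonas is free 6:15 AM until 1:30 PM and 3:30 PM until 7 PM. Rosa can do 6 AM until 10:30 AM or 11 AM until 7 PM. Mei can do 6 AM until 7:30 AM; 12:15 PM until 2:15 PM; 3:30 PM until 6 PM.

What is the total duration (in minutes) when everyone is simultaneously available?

225

Quinn ∩ Finn: 06:15-07:45, 11:00-16:45.
Quinn ∩ Finn ∩ Jonas: 06:15-07:45, 11:00-13:30, 15:30-16:45.
Quinn ∩ Finn ∩ Jonas ∩ Rosa: 06:15-07:45, 11:00-13:30, 15:30-16:45.
Quinn ∩ Finn ∩ Jonas ∩ Rosa ∩ Mei: 06:15-07:30, 12:15-13:30, 15:30-16:45.
Those are the intersection windows.
Summing the common windows: 75 + 75 + 75 = 225 minutes.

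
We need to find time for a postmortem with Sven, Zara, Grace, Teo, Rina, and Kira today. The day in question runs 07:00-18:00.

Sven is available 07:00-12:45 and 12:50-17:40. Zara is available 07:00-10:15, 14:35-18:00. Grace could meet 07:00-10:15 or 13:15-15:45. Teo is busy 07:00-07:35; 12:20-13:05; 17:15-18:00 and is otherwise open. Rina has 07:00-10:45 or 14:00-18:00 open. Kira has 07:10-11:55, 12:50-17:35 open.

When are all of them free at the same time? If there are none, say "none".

07:35-10:15, 14:35-15:45

Sven free: 07:00-12:45, 12:50-17:40.
Zara free: 07:00-10:15, 14:35-18:00.
Grace free: 07:00-10:15, 13:15-15:45.
Teo free: 07:35-12:20, 13:05-17:15 (invert busy blocks within the working day).
Rina free: 07:00-10:45, 14:00-18:00.
Kira free: 07:10-11:55, 12:50-17:35.
Sven ∩ Zara: 07:00-10:15, 14:35-17:40.
Sven ∩ Zara ∩ Grace: 07:00-10:15, 14:35-15:45.
Sven ∩ Zara ∩ Grace ∩ Teo: 07:35-10:15, 14:35-15:45.
Sven ∩ Zara ∩ Grace ∩ Teo ∩ Rina: 07:35-10:15, 14:35-15:45.
Sven ∩ Zara ∩ Grace ∩ Teo ∩ Rina ∩ Kira: 07:35-10:15, 14:35-15:45.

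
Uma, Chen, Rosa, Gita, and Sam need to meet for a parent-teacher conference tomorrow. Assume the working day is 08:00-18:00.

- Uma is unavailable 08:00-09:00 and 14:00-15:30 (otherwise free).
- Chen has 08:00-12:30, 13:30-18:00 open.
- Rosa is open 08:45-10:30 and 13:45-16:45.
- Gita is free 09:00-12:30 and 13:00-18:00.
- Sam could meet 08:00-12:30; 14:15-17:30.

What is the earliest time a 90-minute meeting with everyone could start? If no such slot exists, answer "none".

09:00

Uma free: 09:00-14:00, 15:30-18:00 (invert busy blocks within the working day).
Chen free: 08:00-12:30, 13:30-18:00.
Rosa free: 08:45-10:30, 13:45-16:45.
Gita free: 09:00-12:30, 13:00-18:00.
Sam free: 08:00-12:30, 14:15-17:30.
Uma ∩ Chen: 09:00-12:30, 13:30-14:00, 15:30-18:00.
Uma ∩ Chen ∩ Rosa: 09:00-10:30, 13:45-14:00, 15:30-16:45.
Uma ∩ Chen ∩ Rosa ∩ Gita: 09:00-10:30, 13:45-14:00, 15:30-16:45.
Uma ∩ Chen ∩ Rosa ∩ Gita ∩ Sam: 09:00-10:30, 15:30-16:45.
So the common availability across everyone is 09:00-10:30, 15:30-16:45.
The first common window of at least 90 minutes is 09:00-10:30, so the earliest start is 09:00.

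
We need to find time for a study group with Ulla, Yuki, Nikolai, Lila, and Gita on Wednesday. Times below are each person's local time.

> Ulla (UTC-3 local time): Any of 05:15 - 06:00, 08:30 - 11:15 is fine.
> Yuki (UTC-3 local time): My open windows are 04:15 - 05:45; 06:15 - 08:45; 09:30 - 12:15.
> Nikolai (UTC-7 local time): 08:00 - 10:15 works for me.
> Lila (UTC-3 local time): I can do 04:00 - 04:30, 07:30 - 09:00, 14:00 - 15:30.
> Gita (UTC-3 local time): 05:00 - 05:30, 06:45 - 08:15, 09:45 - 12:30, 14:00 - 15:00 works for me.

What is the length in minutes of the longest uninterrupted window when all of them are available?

0

Ulla in UTC: 08:15-09:00, 11:30-14:15 (add 3h to convert from UTC-3).
Yuki in UTC: 07:15-08:45, 09:15-11:45, 12:30-15:15 (add 3h to convert from UTC-3).
Nikolai in UTC: 15:00-17:15 (add 7h to convert from UTC-7).
Lila in UTC: 07:00-07:30, 10:30-12:00, 17:00-18:30 (add 3h to convert from UTC-3).
Gita in UTC: 08:00-08:30, 09:45-11:15, 12:45-15:30, 17:00-18:00 (add 3h to convert from UTC-3).
Ulla ∩ Yuki: 08:15-08:45, 11:30-11:45, 12:30-14:15.
Ulla ∩ Yuki ∩ Nikolai: ∅.
Ulla ∩ Yuki ∩ Nikolai ∩ Lila: ∅.
Ulla ∩ Yuki ∩ Nikolai ∩ Lila ∩ Gita: ∅.
There is no time when everyone is free.
No common window exists, so the longest block is 0 minutes.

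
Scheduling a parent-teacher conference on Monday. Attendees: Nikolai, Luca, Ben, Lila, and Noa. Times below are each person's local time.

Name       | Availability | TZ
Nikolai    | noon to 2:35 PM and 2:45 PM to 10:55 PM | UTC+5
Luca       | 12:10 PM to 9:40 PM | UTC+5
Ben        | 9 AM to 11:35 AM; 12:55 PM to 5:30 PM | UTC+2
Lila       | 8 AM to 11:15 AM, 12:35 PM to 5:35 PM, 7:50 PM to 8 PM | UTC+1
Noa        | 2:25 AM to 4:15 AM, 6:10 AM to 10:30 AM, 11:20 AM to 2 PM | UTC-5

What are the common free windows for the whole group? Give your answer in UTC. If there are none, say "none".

Nikolai in UTC: 07:00-09:35, 09:45-17:55 (subtract 5h to convert from UTC+5).
Luca in UTC: 07:10-16:40 (subtract 5h to convert from UTC+5).
Ben in UTC: 07:00-09:35, 10:55-15:30 (subtract 2h to convert from UTC+2).
Lila in UTC: 07:00-10:15, 11:35-16:35, 18:50-19:00 (subtract 1h to convert from UTC+1).
Noa in UTC: 07:25-09:15, 11:10-15:30, 16:20-19:00 (add 5h to convert from UTC-5).
Nikolai ∩ Luca: 07:10-09:35, 09:45-16:40.
Nikolai ∩ Luca ∩ Ben: 07:10-09:35, 10:55-15:30.
Nikolai ∩ Luca ∩ Ben ∩ Lila: 07:10-09:35, 11:35-15:30.
Nikolai ∩ Luca ∩ Ben ∩ Lila ∩ Noa: 07:25-09:15, 11:35-15:30.
Those are the intersection windows.

07:25-09:15, 11:35-15:30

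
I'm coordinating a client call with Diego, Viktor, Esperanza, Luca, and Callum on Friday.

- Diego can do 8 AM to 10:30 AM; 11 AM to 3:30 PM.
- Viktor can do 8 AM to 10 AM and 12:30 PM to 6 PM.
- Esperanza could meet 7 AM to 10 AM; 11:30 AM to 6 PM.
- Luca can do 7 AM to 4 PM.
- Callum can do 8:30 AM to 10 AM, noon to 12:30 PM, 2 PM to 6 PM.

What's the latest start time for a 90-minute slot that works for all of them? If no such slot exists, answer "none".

14:00

Diego ∩ Viktor: 08:00-10:00, 12:30-15:30.
Diego ∩ Viktor ∩ Esperanza: 08:00-10:00, 12:30-15:30.
Diego ∩ Viktor ∩ Esperanza ∩ Luca: 08:00-10:00, 12:30-15:30.
Diego ∩ Viktor ∩ Esperanza ∩ Luca ∩ Callum: 08:30-10:00, 14:00-15:30.
So the common availability across everyone is 08:30-10:00, 14:00-15:30.
The last common window of at least 90 minutes is 14:00-15:30; a 90-minute meeting can start as late as 14:00 and still end by 15:30.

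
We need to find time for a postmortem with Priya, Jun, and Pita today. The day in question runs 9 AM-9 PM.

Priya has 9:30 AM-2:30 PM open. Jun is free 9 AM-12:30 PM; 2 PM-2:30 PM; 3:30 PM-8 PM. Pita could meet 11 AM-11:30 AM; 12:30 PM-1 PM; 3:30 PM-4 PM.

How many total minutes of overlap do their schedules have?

30

Priya ∩ Jun: 09:30-12:30, 14:00-14:30.
Priya ∩ Jun ∩ Pita: 11:00-11:30.
That's a single block of 30 minutes.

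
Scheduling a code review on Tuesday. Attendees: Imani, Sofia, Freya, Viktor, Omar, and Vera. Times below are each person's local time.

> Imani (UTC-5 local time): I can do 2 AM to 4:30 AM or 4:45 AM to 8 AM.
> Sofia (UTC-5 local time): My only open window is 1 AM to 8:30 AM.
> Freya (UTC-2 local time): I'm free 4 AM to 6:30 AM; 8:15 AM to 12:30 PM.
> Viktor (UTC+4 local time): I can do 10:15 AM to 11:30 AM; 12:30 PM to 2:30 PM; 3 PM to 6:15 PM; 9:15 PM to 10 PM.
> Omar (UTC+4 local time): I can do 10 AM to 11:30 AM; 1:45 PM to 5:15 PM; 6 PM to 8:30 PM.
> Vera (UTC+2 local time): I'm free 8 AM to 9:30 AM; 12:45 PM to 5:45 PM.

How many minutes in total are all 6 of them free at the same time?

Imani in UTC: 07:00-09:30, 09:45-13:00 (add 5h to convert from UTC-5).
Sofia in UTC: 06:00-13:30 (add 5h to convert from UTC-5).
Freya in UTC: 06:00-08:30, 10:15-14:30 (add 2h to convert from UTC-2).
Viktor in UTC: 06:15-07:30, 08:30-10:30, 11:00-14:15, 17:15-18:00 (subtract 4h to convert from UTC+4).
Omar in UTC: 06:00-07:30, 09:45-13:15, 14:00-16:30 (subtract 4h to convert from UTC+4).
Vera in UTC: 06:00-07:30, 10:45-15:45 (subtract 2h to convert from UTC+2).
Imani ∩ Sofia: 07:00-09:30, 09:45-13:00.
Imani ∩ Sofia ∩ Freya: 07:00-08:30, 10:15-13:00.
Imani ∩ Sofia ∩ Freya ∩ Viktor: 07:00-07:30, 10:15-10:30, 11:00-13:00.
Imani ∩ Sofia ∩ Freya ∩ Viktor ∩ Omar: 07:00-07:30, 10:15-10:30, 11:00-13:00.
Imani ∩ Sofia ∩ Freya ∩ Viktor ∩ Omar ∩ Vera: 07:00-07:30, 11:00-13:00.
Summing the common windows: 30 + 120 = 150 minutes.

150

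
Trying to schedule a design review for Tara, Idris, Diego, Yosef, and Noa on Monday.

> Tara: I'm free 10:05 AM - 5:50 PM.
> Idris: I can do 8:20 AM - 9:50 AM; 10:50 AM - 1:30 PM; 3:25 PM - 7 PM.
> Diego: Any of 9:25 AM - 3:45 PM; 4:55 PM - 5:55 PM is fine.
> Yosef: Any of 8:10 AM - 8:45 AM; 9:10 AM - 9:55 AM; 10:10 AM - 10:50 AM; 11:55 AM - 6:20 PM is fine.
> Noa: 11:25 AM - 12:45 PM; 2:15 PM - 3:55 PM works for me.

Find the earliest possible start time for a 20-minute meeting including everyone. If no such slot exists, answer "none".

11:55

Tara ∩ Idris: 10:50-13:30, 15:25-17:50.
Tara ∩ Idris ∩ Diego: 10:50-13:30, 15:25-15:45, 16:55-17:50.
Tara ∩ Idris ∩ Diego ∩ Yosef: 11:55-13:30, 15:25-15:45, 16:55-17:50.
Tara ∩ Idris ∩ Diego ∩ Yosef ∩ Noa: 11:55-12:45, 15:25-15:45.
So the common availability across everyone is 11:55-12:45, 15:25-15:45.
The first common window of at least 20 minutes is 11:55-12:45, so the earliest start is 11:55.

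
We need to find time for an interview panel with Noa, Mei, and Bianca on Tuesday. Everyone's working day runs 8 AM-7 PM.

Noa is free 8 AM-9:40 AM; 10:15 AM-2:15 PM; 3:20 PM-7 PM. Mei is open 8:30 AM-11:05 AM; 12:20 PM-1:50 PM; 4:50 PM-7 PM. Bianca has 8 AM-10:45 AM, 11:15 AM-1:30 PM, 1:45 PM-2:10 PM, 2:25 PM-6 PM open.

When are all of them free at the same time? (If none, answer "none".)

08:30-09:40, 10:15-10:45, 12:20-13:30, 13:45-13:50, 16:50-18:00

Noa ∩ Mei: 08:30-09:40, 10:15-11:05, 12:20-13:50, 16:50-19:00.
Noa ∩ Mei ∩ Bianca: 08:30-09:40, 10:15-10:45, 12:20-13:30, 13:45-13:50, 16:50-18:00.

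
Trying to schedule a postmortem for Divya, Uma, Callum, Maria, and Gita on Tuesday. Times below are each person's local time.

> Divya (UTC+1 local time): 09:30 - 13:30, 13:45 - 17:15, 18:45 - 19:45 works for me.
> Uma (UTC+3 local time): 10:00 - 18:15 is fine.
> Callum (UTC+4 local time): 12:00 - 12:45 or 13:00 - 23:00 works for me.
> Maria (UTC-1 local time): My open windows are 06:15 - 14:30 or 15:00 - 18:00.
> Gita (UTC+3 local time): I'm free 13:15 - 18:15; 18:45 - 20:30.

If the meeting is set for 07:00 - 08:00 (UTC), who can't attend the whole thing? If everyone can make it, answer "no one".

Divya in UTC: 08:30-12:30, 12:45-16:15, 17:45-18:45 (subtract 1h to convert from UTC+1).
Uma in UTC: 07:00-15:15 (subtract 3h to convert from UTC+3).
Callum in UTC: 08:00-08:45, 09:00-19:00 (subtract 4h to convert from UTC+4).
Maria in UTC: 07:15-15:30, 16:00-19:00 (add 1h to convert from UTC-1).
Gita in UTC: 10:15-15:15, 15:45-17:30 (subtract 3h to convert from UTC+3).
Divya: not fully free for 07:00-08:00. Uma: free for 07:00-08:00. Callum: not fully free for 07:00-08:00. Maria: not fully free for 07:00-08:00. Gita: not fully free for 07:00-08:00.

Callum, Divya, Gita, Maria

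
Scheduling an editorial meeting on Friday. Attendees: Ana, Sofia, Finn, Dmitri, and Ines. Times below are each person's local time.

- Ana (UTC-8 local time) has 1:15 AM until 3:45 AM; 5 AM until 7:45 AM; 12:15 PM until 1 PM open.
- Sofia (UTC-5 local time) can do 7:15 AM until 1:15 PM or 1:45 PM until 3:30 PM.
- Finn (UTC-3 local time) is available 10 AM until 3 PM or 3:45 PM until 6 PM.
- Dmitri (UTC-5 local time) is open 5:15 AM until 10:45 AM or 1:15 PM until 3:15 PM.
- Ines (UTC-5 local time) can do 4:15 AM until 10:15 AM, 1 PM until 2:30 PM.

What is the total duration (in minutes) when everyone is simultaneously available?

135

Ana in UTC: 09:15-11:45, 13:00-15:45, 20:15-21:00 (add 8h to convert from UTC-8).
Sofia in UTC: 12:15-18:15, 18:45-20:30 (add 5h to convert from UTC-5).
Finn in UTC: 13:00-18:00, 18:45-21:00 (add 3h to convert from UTC-3).
Dmitri in UTC: 10:15-15:45, 18:15-20:15 (add 5h to convert from UTC-5).
Ines in UTC: 09:15-15:15, 18:00-19:30 (add 5h to convert from UTC-5).
Ana ∩ Sofia: 13:00-15:45, 20:15-20:30.
Ana ∩ Sofia ∩ Finn: 13:00-15:45, 20:15-20:30.
Ana ∩ Sofia ∩ Finn ∩ Dmitri: 13:00-15:45.
Ana ∩ Sofia ∩ Finn ∩ Dmitri ∩ Ines: 13:00-15:15.
That's a single block of 135 minutes.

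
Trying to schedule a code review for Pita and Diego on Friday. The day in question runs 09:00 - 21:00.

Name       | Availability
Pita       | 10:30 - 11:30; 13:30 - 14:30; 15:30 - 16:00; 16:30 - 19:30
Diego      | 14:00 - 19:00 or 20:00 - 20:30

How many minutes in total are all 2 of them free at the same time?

Pita ∩ Diego: 14:00-14:30, 15:30-16:00, 16:30-19:00.
Those are the intersection windows.
Summing the common windows: 30 + 30 + 150 = 210 minutes.

210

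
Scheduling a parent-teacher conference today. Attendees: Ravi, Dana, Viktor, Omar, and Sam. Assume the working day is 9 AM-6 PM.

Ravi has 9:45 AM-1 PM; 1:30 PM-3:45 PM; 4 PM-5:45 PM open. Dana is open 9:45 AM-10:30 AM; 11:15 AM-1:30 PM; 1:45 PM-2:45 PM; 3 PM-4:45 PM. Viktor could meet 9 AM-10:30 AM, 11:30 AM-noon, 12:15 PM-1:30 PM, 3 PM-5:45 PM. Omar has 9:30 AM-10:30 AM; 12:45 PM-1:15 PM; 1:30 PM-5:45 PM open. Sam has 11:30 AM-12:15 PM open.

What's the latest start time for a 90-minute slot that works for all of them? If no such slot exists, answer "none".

none

Ravi ∩ Dana: 09:45-10:30, 11:15-13:00, 13:45-14:45, 15:00-15:45, 16:00-16:45.
Ravi ∩ Dana ∩ Viktor: 09:45-10:30, 11:30-12:00, 12:15-13:00, 15:00-15:45, 16:00-16:45.
Ravi ∩ Dana ∩ Viktor ∩ Omar: 09:45-10:30, 12:45-13:00, 15:00-15:45, 16:00-16:45.
Ravi ∩ Dana ∩ Viktor ∩ Omar ∩ Sam: ∅.
There is no time when everyone is free.
No common window is at least 90 minutes long.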